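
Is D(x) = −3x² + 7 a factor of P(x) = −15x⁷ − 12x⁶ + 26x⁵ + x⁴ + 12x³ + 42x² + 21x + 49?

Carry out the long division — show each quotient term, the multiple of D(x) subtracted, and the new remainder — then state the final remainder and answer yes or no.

Step 1: lead(−15x⁷ − 12x⁶ + 26x⁵ + x⁴ + 12x³ + 42x² + 21x + 49) ÷ lead(D) = −15x⁷ ÷ −3x² = 5x⁵. Subtract (5x⁵)·D = −15x⁷ + 35x⁵. Remainder: −12x⁶ − 9x⁵ + x⁴ + 12x³ + 42x² + 21x + 49.
Step 2: lead(−12x⁶ − 9x⁵ + x⁴ + 12x³ + 42x² + 21x + 49) ÷ lead(D) = −12x⁶ ÷ −3x² = 4x⁴. Subtract (4x⁴)·D = −12x⁶ + 28x⁴. Remainder: −9x⁵ − 27x⁴ + 12x³ + 42x² + 21x + 49.
Step 3: lead(−9x⁵ − 27x⁴ + 12x³ + 42x² + 21x + 49) ÷ lead(D) = −9x⁵ ÷ −3x² = 3x³. Subtract (3x³)·D = −9x⁵ + 21x³. Remainder: −27x⁴ − 9x³ + 42x² + 21x + 49.
Step 4: lead(−27x⁴ − 9x³ + 42x² + 21x + 49) ÷ lead(D) = −27x⁴ ÷ −3x² = 9x². Subtract (9x²)·D = −27x⁴ + 63x². Remainder: −9x³ − 21x² + 21x + 49.
Step 5: lead(−9x³ − 21x² + 21x + 49) ÷ lead(D) = −9x³ ÷ −3x² = 3x. Subtract (3x)·D = −9x³ + 21x. Remainder: −21x² + 49.
Step 6: lead(−21x² + 49) ÷ lead(D) = −21x² ÷ −3x² = 7. Subtract (7)·D = −21x² + 49. Remainder: 0.

R(x) = 0, so D(x) is a factor of P(x). yes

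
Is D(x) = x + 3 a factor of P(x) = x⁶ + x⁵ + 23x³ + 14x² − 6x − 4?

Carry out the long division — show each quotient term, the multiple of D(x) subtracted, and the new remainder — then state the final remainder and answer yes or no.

R(x) = 5, so D(x) is not a factor of P(x). no

Step 1: lead(x⁶ + x⁵ + 23x³ + 14x² − 6x − 4) ÷ lead(D) = x⁶ ÷ x = x⁵. Subtract (x⁵)·D = x⁶ + 3x⁵. Remainder: −2x⁵ + 23x³ + 14x² − 6x − 4.
Step 2: lead(−2x⁵ + 23x³ + 14x² − 6x − 4) ÷ lead(D) = −2x⁵ ÷ x = −2x⁴. Subtract (−2x⁴)·D = −2x⁵ − 6x⁴. Remainder: 6x⁴ + 23x³ + 14x² − 6x − 4.
Step 3: lead(6x⁴ + 23x³ + 14x² − 6x − 4) ÷ lead(D) = 6x⁴ ÷ x = 6x³. Subtract (6x³)·D = 6x⁴ + 18x³. Remainder: 5x³ + 14x² − 6x − 4.
Step 4: lead(5x³ + 14x² − 6x − 4) ÷ lead(D) = 5x³ ÷ x = 5x². Subtract (5x²)·D = 5x³ + 15x². Remainder: −x² − 6x − 4.
Step 5: lead(−x² − 6x − 4) ÷ lead(D) = −x² ÷ x = −x. Subtract (−x)·D = −x² − 3x. Remainder: −3x − 4.
Step 6: lead(−3x − 4) ÷ lead(D) = −3x ÷ x = −3. Subtract (−3)·D = −3x − 9. Remainder: 5.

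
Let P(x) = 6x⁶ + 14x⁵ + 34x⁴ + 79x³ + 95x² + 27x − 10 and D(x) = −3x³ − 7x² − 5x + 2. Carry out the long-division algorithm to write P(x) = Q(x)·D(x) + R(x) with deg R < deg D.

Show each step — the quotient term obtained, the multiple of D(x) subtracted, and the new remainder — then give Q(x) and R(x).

Q(x) = −2x³ − 8x − 9; R(x) = −8x² − 2x + 8

Step 1: lead(6x⁶ + 14x⁵ + 34x⁴ + 79x³ + 95x² + 27x − 10) ÷ lead(D) = 6x⁶ ÷ −3x³ = −2x³. Subtract (−2x³)·D = 6x⁶ + 14x⁵ + 10x⁴ − 4x³. Remainder: 24x⁴ + 83x³ + 95x² + 27x − 10.
Step 2: lead(24x⁴ + 83x³ + 95x² + 27x − 10) ÷ lead(D) = 24x⁴ ÷ −3x³ = −8x. Subtract (−8x)·D = 24x⁴ + 56x³ + 40x² − 16x. Remainder: 27x³ + 55x² + 43x − 10.
Step 3: lead(27x³ + 55x² + 43x − 10) ÷ lead(D) = 27x³ ÷ −3x³ = −9. Subtract (−9)·D = 27x³ + 63x² + 45x − 18. Remainder: −8x² − 2x + 8.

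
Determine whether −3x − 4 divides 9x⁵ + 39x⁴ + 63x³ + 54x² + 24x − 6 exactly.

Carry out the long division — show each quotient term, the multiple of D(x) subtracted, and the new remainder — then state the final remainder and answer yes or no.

R(x) = −6, so D(x) is not a factor of P(x). no

Step 1: lead(9x⁵ + 39x⁴ + 63x³ + 54x² + 24x − 6) ÷ lead(D) = 9x⁵ ÷ −3x = −3x⁴. Subtract (−3x⁴)·D = 9x⁵ + 12x⁴. Remainder: 27x⁴ + 63x³ + 54x² + 24x − 6.
Step 2: lead(27x⁴ + 63x³ + 54x² + 24x − 6) ÷ lead(D) = 27x⁴ ÷ −3x = −9x³. Subtract (−9x³)·D = 27x⁴ + 36x³. Remainder: 27x³ + 54x² + 24x − 6.
Step 3: lead(27x³ + 54x² + 24x − 6) ÷ lead(D) = 27x³ ÷ −3x = −9x². Subtract (−9x²)·D = 27x³ + 36x². Remainder: 18x² + 24x − 6.
Step 4: lead(18x² + 24x − 6) ÷ lead(D) = 18x² ÷ −3x = −6x. Subtract (−6x)·D = 18x² + 24x. Remainder: −6.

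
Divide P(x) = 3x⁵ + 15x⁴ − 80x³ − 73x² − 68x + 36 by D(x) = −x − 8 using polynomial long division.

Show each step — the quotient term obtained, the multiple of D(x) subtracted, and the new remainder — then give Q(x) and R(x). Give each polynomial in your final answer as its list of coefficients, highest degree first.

Step 1: lead(3x⁵ + 15x⁴ − 80x³ − 73x² − 68x + 36) ÷ lead(D) = 3x⁵ ÷ −x = −3x⁴. Subtract (−3x⁴)·D = 3x⁵ + 24x⁴. Remainder: −9x⁴ − 80x³ − 73x² − 68x + 36.
Step 2: lead(−9x⁴ − 80x³ − 73x² − 68x + 36) ÷ lead(D) = −9x⁴ ÷ −x = 9x³. Subtract (9x³)·D = −9x⁴ − 72x³. Remainder: −8x³ − 73x² − 68x + 36.
Step 3: lead(−8x³ − 73x² − 68x + 36) ÷ lead(D) = −8x³ ÷ −x = 8x². Subtract (8x²)·D = −8x³ − 64x². Remainder: −9x² − 68x + 36.
Step 4: lead(−9x² − 68x + 36) ÷ lead(D) = −9x² ÷ −x = 9x. Subtract (9x)·D = −9x² − 72x. Remainder: 4x + 36.
Step 5: lead(4x + 36) ÷ lead(D) = 4x ÷ −x = −4. Subtract (−4)·D = 4x + 32. Remainder: 4.

Q = [-3, 9, 8, 9, -4]; R = [4]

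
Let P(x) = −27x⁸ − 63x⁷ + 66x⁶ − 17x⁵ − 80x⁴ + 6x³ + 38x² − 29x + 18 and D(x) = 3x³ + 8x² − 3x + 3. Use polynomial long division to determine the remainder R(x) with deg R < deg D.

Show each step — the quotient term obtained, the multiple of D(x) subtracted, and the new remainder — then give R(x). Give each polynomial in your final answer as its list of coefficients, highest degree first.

Step 1: lead(−27x⁸ − 63x⁷ + 66x⁶ − 17x⁵ − 80x⁴ + 6x³ + 38x² − 29x + 18) ÷ lead(D) = −27x⁸ ÷ 3x³ = −9x⁵. Subtract (−9x⁵)·D = −27x⁸ − 72x⁷ + 27x⁶ − 27x⁵. Remainder: 9x⁷ + 39x⁶ + 10x⁵ − 80x⁴ + 6x³ + 38x² − 29x + 18.
Step 2: lead(9x⁷ + 39x⁶ + 10x⁵ − 80x⁴ + 6x³ + 38x² − 29x + 18) ÷ lead(D) = 9x⁷ ÷ 3x³ = 3x⁴. Subtract (3x⁴)·D = 9x⁷ + 24x⁶ − 9x⁵ + 9x⁴. Remainder: 15x⁶ + 19x⁵ − 89x⁴ + 6x³ + 38x² − 29x + 18.
Step 3: lead(15x⁶ + 19x⁵ − 89x⁴ + 6x³ + 38x² − 29x + 18) ÷ lead(D) = 15x⁶ ÷ 3x³ = 5x³. Subtract (5x³)·D = 15x⁶ + 40x⁵ − 15x⁴ + 15x³. Remainder: −21x⁵ − 74x⁴ − 9x³ + 38x² − 29x + 18.
Step 4: lead(−21x⁵ − 74x⁴ − 9x³ + 38x² − 29x + 18) ÷ lead(D) = −21x⁵ ÷ 3x³ = −7x². Subtract (−7x²)·D = −21x⁵ − 56x⁴ + 21x³ − 21x². Remainder: −18x⁴ − 30x³ + 59x² − 29x + 18.
Step 5: lead(−18x⁴ − 30x³ + 59x² − 29x + 18) ÷ lead(D) = −18x⁴ ÷ 3x³ = −6x. Subtract (−6x)·D = −18x⁴ − 48x³ + 18x² − 18x. Remainder: 18x³ + 41x² − 11x + 18.
Step 6: lead(18x³ + 41x² − 11x + 18) ÷ lead(D) = 18x³ ÷ 3x³ = 6. Subtract (6)·D = 18x³ + 48x² − 18x + 18. Remainder: −7x² + 7x.

R = [-7, 7, 0]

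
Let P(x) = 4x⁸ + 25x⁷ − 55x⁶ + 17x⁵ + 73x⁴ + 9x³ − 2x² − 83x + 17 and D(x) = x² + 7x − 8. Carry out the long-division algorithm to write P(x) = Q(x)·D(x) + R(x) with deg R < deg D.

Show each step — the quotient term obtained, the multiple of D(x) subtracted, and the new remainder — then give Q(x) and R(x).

Step 1: lead(4x⁸ + 25x⁷ − 55x⁶ + 17x⁵ + 73x⁴ + 9x³ − 2x² − 83x + 17) ÷ lead(D) = 4x⁸ ÷ x² = 4x⁶. Subtract (4x⁶)·D = 4x⁸ + 28x⁷ − 32x⁶. Remainder: −3x⁷ − 23x⁶ + 17x⁵ + 73x⁴ + 9x³ − 2x² − 83x + 17.
Step 2: lead(−3x⁷ − 23x⁶ + 17x⁵ + 73x⁴ + 9x³ − 2x² − 83x + 17) ÷ lead(D) = −3x⁷ ÷ x² = −3x⁵. Subtract (−3x⁵)·D = −3x⁷ − 21x⁶ + 24x⁵. Remainder: −2x⁶ − 7x⁵ + 73x⁴ + 9x³ − 2x² − 83x + 17.
Step 3: lead(−2x⁶ − 7x⁵ + 73x⁴ + 9x³ − 2x² − 83x + 17) ÷ lead(D) = −2x⁶ ÷ x² = −2x⁴. Subtract (−2x⁴)·D = −2x⁶ − 14x⁵ + 16x⁴. Remainder: 7x⁵ + 57x⁴ + 9x³ − 2x² − 83x + 17.
Step 4: lead(7x⁵ + 57x⁴ + 9x³ − 2x² − 83x + 17) ÷ lead(D) = 7x⁵ ÷ x² = 7x³. Subtract (7x³)·D = 7x⁵ + 49x⁴ − 56x³. Remainder: 8x⁴ + 65x³ − 2x² − 83x + 17.
Step 5: lead(8x⁴ + 65x³ − 2x² − 83x + 17) ÷ lead(D) = 8x⁴ ÷ x² = 8x². Subtract (8x²)·D = 8x⁴ + 56x³ − 64x². Remainder: 9x³ + 62x² − 83x + 17.
Step 6: lead(9x³ + 62x² − 83x + 17) ÷ lead(D) = 9x³ ÷ x² = 9x. Subtract (9x)·D = 9x³ + 63x² − 72x. Remainder: −x² − 11x + 17.
Step 7: lead(−x² − 11x + 17) ÷ lead(D) = −x² ÷ x² = −1. Subtract (−1)·D = −x² − 7x + 8. Remainder: −4x + 9.

Q(x) = 4x⁶ − 3x⁵ − 2x⁴ + 7x³ + 8x² + 9x − 1; R(x) = −4x + 9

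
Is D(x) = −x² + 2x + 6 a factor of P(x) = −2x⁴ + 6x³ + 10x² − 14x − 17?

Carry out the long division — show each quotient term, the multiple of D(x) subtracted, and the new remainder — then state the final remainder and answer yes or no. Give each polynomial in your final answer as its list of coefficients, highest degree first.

R = [2, -5], so D(x) is not a factor of P(x). no

Step 1: lead(−2x⁴ + 6x³ + 10x² − 14x − 17) ÷ lead(D) = −2x⁴ ÷ −x² = 2x². Subtract (2x²)·D = −2x⁴ + 4x³ + 12x². Remainder: 2x³ − 2x² − 14x − 17.
Step 2: lead(2x³ − 2x² − 14x − 17) ÷ lead(D) = 2x³ ÷ −x² = −2x. Subtract (−2x)·D = 2x³ − 4x² − 12x. Remainder: 2x² − 2x − 17.
Step 3: lead(2x² − 2x − 17) ÷ lead(D) = 2x² ÷ −x² = −2. Subtract (−2)·D = 2x² − 4x − 12. Remainder: 2x − 5.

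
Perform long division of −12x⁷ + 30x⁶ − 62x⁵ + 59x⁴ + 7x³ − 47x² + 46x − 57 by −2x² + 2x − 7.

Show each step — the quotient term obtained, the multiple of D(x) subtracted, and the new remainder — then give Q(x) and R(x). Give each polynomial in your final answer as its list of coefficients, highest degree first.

Q = [6, -9, 1, 3, -4, 9]; R = [6]

Step 1: lead(−12x⁷ + 30x⁶ − 62x⁵ + 59x⁴ + 7x³ − 47x² + 46x − 57) ÷ lead(D) = −12x⁷ ÷ −2x² = 6x⁵. Subtract (6x⁵)·D = −12x⁷ + 12x⁶ − 42x⁵. Remainder: 18x⁶ − 20x⁵ + 59x⁴ + 7x³ − 47x² + 46x − 57.
Step 2: lead(18x⁶ − 20x⁵ + 59x⁴ + 7x³ − 47x² + 46x − 57) ÷ lead(D) = 18x⁶ ÷ −2x² = −9x⁴. Subtract (−9x⁴)·D = 18x⁶ − 18x⁵ + 63x⁴. Remainder: −2x⁵ − 4x⁴ + 7x³ − 47x² + 46x − 57.
Step 3: lead(−2x⁵ − 4x⁴ + 7x³ − 47x² + 46x − 57) ÷ lead(D) = −2x⁵ ÷ −2x² = x³. Subtract (x³)·D = −2x⁵ + 2x⁴ − 7x³. Remainder: −6x⁴ + 14x³ − 47x² + 46x − 57.
Step 4: lead(−6x⁴ + 14x³ − 47x² + 46x − 57) ÷ lead(D) = −6x⁴ ÷ −2x² = 3x². Subtract (3x²)·D = −6x⁴ + 6x³ − 21x². Remainder: 8x³ − 26x² + 46x − 57.
Step 5: lead(8x³ − 26x² + 46x − 57) ÷ lead(D) = 8x³ ÷ −2x² = −4x. Subtract (−4x)·D = 8x³ − 8x² + 28x. Remainder: −18x² + 18x − 57.
Step 6: lead(−18x² + 18x − 57) ÷ lead(D) = −18x² ÷ −2x² = 9. Subtract (9)·D = −18x² + 18x − 63. Remainder: 6.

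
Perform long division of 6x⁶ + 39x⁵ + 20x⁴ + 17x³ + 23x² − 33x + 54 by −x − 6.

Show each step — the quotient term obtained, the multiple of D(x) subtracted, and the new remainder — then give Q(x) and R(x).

Step 1: lead(6x⁶ + 39x⁵ + 20x⁴ + 17x³ + 23x² − 33x + 54) ÷ lead(D) = 6x⁶ ÷ −x = −6x⁵. Subtract (−6x⁵)·D = 6x⁶ + 36x⁵. Remainder: 3x⁵ + 20x⁴ + 17x³ + 23x² − 33x + 54.
Step 2: lead(3x⁵ + 20x⁴ + 17x³ + 23x² − 33x + 54) ÷ lead(D) = 3x⁵ ÷ −x = −3x⁴. Subtract (−3x⁴)·D = 3x⁵ + 18x⁴. Remainder: 2x⁴ + 17x³ + 23x² − 33x + 54.
Step 3: lead(2x⁴ + 17x³ + 23x² − 33x + 54) ÷ lead(D) = 2x⁴ ÷ −x = −2x³. Subtract (−2x³)·D = 2x⁴ + 12x³. Remainder: 5x³ + 23x² − 33x + 54.
Step 4: lead(5x³ + 23x² − 33x + 54) ÷ lead(D) = 5x³ ÷ −x = −5x². Subtract (−5x²)·D = 5x³ + 30x². Remainder: −7x² − 33x + 54.
Step 5: lead(−7x² − 33x + 54) ÷ lead(D) = −7x² ÷ −x = 7x. Subtract (7x)·D = −7x² − 42x. Remainder: 9x + 54.
Step 6: lead(9x + 54) ÷ lead(D) = 9x ÷ −x = −9. Subtract (−9)·D = 9x + 54. Remainder: 0.

Q(x) = −6x⁵ − 3x⁴ − 2x³ − 5x² + 7x − 9; R(x) = 0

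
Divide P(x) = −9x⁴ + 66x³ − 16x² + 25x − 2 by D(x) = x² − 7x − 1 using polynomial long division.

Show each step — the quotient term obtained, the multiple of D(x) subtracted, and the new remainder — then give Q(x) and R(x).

Q(x) = −9x² + 3x − 4; R(x) = −6

Step 1: lead(−9x⁴ + 66x³ − 16x² + 25x − 2) ÷ lead(D) = −9x⁴ ÷ x² = −9x². Subtract (−9x²)·D = −9x⁴ + 63x³ + 9x². Remainder: 3x³ − 25x² + 25x − 2.
Step 2: lead(3x³ − 25x² + 25x − 2) ÷ lead(D) = 3x³ ÷ x² = 3x. Subtract (3x)·D = 3x³ − 21x² − 3x. Remainder: −4x² + 28x − 2.
Step 3: lead(−4x² + 28x − 2) ÷ lead(D) = −4x² ÷ x² = −4. Subtract (−4)·D = −4x² + 28x + 4. Remainder: −6.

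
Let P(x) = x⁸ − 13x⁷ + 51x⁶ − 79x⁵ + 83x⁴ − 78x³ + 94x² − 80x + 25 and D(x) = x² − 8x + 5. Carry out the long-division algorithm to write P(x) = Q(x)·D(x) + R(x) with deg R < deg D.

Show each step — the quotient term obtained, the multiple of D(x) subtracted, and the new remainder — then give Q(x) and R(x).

Step 1: lead(x⁸ − 13x⁷ + 51x⁶ − 79x⁵ + 83x⁴ − 78x³ + 94x² − 80x + 25) ÷ lead(D) = x⁸ ÷ x² = x⁶. Subtract (x⁶)·D = x⁸ − 8x⁷ + 5x⁶. Remainder: −5x⁷ + 46x⁶ − 79x⁵ + 83x⁴ − 78x³ + 94x² − 80x + 25.
Step 2: lead(−5x⁷ + 46x⁶ − 79x⁵ + 83x⁴ − 78x³ + 94x² − 80x + 25) ÷ lead(D) = −5x⁷ ÷ x² = −5x⁵. Subtract (−5x⁵)·D = −5x⁷ + 40x⁶ − 25x⁵. Remainder: 6x⁶ − 54x⁵ + 83x⁴ − 78x³ + 94x² − 80x + 25.
Step 3: lead(6x⁶ − 54x⁵ + 83x⁴ − 78x³ + 94x² − 80x + 25) ÷ lead(D) = 6x⁶ ÷ x² = 6x⁴. Subtract (6x⁴)·D = 6x⁶ − 48x⁵ + 30x⁴. Remainder: −6x⁵ + 53x⁴ − 78x³ + 94x² − 80x + 25.
Step 4: lead(−6x⁵ + 53x⁴ − 78x³ + 94x² − 80x + 25) ÷ lead(D) = −6x⁵ ÷ x² = −6x³. Subtract (−6x³)·D = −6x⁵ + 48x⁴ − 30x³. Remainder: 5x⁴ − 48x³ + 94x² − 80x + 25.
Step 5: lead(5x⁴ − 48x³ + 94x² − 80x + 25) ÷ lead(D) = 5x⁴ ÷ x² = 5x². Subtract (5x²)·D = 5x⁴ − 40x³ + 25x². Remainder: −8x³ + 69x² − 80x + 25.
Step 6: lead(−8x³ + 69x² − 80x + 25) ÷ lead(D) = −8x³ ÷ x² = −8x. Subtract (−8x)·D = −8x³ + 64x² − 40x. Remainder: 5x² − 40x + 25.
Step 7: lead(5x² − 40x + 25) ÷ lead(D) = 5x² ÷ x² = 5. Subtract (5)·D = 5x² − 40x + 25. Remainder: 0.

Q(x) = x⁶ − 5x⁵ + 6x⁴ − 6x³ + 5x² − 8x + 5; R(x) = 0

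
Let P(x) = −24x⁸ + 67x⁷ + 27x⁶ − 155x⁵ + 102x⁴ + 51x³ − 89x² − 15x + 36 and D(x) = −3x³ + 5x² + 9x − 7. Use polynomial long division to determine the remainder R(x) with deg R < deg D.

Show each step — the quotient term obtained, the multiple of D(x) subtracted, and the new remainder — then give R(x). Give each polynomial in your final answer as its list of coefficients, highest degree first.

R = [8]

Step 1: lead(−24x⁸ + 67x⁷ + 27x⁶ − 155x⁵ + 102x⁴ + 51x³ − 89x² − 15x + 36) ÷ lead(D) = −24x⁸ ÷ −3x³ = 8x⁵. Subtract (8x⁵)·D = −24x⁸ + 40x⁷ + 72x⁶ − 56x⁵. Remainder: 27x⁷ − 45x⁶ − 99x⁵ + 102x⁴ + 51x³ − 89x² − 15x + 36.
Step 2: lead(27x⁷ − 45x⁶ − 99x⁵ + 102x⁴ + 51x³ − 89x² − 15x + 36) ÷ lead(D) = 27x⁷ ÷ −3x³ = −9x⁴. Subtract (−9x⁴)·D = 27x⁷ − 45x⁶ − 81x⁵ + 63x⁴. Remainder: −18x⁵ + 39x⁴ + 51x³ − 89x² − 15x + 36.
Step 3: lead(−18x⁵ + 39x⁴ + 51x³ − 89x² − 15x + 36) ÷ lead(D) = −18x⁵ ÷ −3x³ = 6x². Subtract (6x²)·D = −18x⁵ + 30x⁴ + 54x³ − 42x². Remainder: 9x⁴ − 3x³ − 47x² − 15x + 36.
Step 4: lead(9x⁴ − 3x³ − 47x² − 15x + 36) ÷ lead(D) = 9x⁴ ÷ −3x³ = −3x. Subtract (−3x)·D = 9x⁴ − 15x³ − 27x² + 21x. Remainder: 12x³ − 20x² − 36x + 36.
Step 5: lead(12x³ − 20x² − 36x + 36) ÷ lead(D) = 12x³ ÷ −3x³ = −4. Subtract (−4)·D = 12x³ − 20x² − 36x + 28. Remainder: 8.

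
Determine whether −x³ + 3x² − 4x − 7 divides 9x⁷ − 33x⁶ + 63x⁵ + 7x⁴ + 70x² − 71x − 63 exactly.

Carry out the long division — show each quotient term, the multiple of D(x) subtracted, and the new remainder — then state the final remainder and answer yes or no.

Step 1: lead(9x⁷ − 33x⁶ + 63x⁵ + 7x⁴ + 70x² − 71x − 63) ÷ lead(D) = 9x⁷ ÷ −x³ = −9x⁴. Subtract (−9x⁴)·D = 9x⁷ − 27x⁶ + 36x⁵ + 63x⁴. Remainder: −6x⁶ + 27x⁵ − 56x⁴ + 70x² − 71x − 63.
Step 2: lead(−6x⁶ + 27x⁵ − 56x⁴ + 70x² − 71x − 63) ÷ lead(D) = −6x⁶ ÷ −x³ = 6x³. Subtract (6x³)·D = −6x⁶ + 18x⁵ − 24x⁴ − 42x³. Remainder: 9x⁵ − 32x⁴ + 42x³ + 70x² − 71x − 63.
Step 3: lead(9x⁵ − 32x⁴ + 42x³ + 70x² − 71x − 63) ÷ lead(D) = 9x⁵ ÷ −x³ = −9x². Subtract (−9x²)·D = 9x⁵ − 27x⁴ + 36x³ + 63x². Remainder: −5x⁴ + 6x³ + 7x² − 71x − 63.
Step 4: lead(−5x⁴ + 6x³ + 7x² − 71x − 63) ÷ lead(D) = −5x⁴ ÷ −x³ = 5x. Subtract (5x)·D = −5x⁴ + 15x³ − 20x² − 35x. Remainder: −9x³ + 27x² − 36x − 63.
Step 5: lead(−9x³ + 27x² − 36x − 63) ÷ lead(D) = −9x³ ÷ −x³ = 9. Subtract (9)·D = −9x³ + 27x² − 36x − 63. Remainder: 0.

R(x) = 0, so D(x) is a factor of P(x). yes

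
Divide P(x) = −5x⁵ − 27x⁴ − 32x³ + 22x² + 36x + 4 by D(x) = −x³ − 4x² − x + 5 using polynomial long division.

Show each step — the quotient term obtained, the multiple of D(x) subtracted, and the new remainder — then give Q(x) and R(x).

Step 1: lead(−5x⁵ − 27x⁴ − 32x³ + 22x² + 36x + 4) ÷ lead(D) = −5x⁵ ÷ −x³ = 5x². Subtract (5x²)·D = −5x⁵ − 20x⁴ − 5x³ + 25x². Remainder: −7x⁴ − 27x³ − 3x² + 36x + 4.
Step 2: lead(−7x⁴ − 27x³ − 3x² + 36x + 4) ÷ lead(D) = −7x⁴ ÷ −x³ = 7x. Subtract (7x)·D = −7x⁴ − 28x³ − 7x² + 35x. Remainder: x³ + 4x² + x + 4.
Step 3: lead(x³ + 4x² + x + 4) ÷ lead(D) = x³ ÷ −x³ = −1. Subtract (−1)·D = x³ + 4x² + x − 5. Remainder: 9.

Q(x) = 5x² + 7x − 1; R(x) = 9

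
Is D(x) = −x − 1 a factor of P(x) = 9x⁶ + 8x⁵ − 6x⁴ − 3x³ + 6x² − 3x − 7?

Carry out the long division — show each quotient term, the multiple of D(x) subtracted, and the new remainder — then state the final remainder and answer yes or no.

R(x) = 0, so D(x) is a factor of P(x). yes

Step 1: lead(9x⁶ + 8x⁵ − 6x⁴ − 3x³ + 6x² − 3x − 7) ÷ lead(D) = 9x⁶ ÷ −x = −9x⁵. Subtract (−9x⁵)·D = 9x⁶ + 9x⁵. Remainder: −x⁵ − 6x⁴ − 3x³ + 6x² − 3x − 7.
Step 2: lead(−x⁵ − 6x⁴ − 3x³ + 6x² − 3x − 7) ÷ lead(D) = −x⁵ ÷ −x = x⁴. Subtract (x⁴)·D = −x⁵ − x⁴. Remainder: −5x⁴ − 3x³ + 6x² − 3x − 7.
Step 3: lead(−5x⁴ − 3x³ + 6x² − 3x − 7) ÷ lead(D) = −5x⁴ ÷ −x = 5x³. Subtract (5x³)·D = −5x⁴ − 5x³. Remainder: 2x³ + 6x² − 3x − 7.
Step 4: lead(2x³ + 6x² − 3x − 7) ÷ lead(D) = 2x³ ÷ −x = −2x². Subtract (−2x²)·D = 2x³ + 2x². Remainder: 4x² − 3x − 7.
Step 5: lead(4x² − 3x − 7) ÷ lead(D) = 4x² ÷ −x = −4x. Subtract (−4x)·D = 4x² + 4x. Remainder: −7x − 7.
Step 6: lead(−7x − 7) ÷ lead(D) = −7x ÷ −x = 7. Subtract (7)·D = −7x − 7. Remainder: 0.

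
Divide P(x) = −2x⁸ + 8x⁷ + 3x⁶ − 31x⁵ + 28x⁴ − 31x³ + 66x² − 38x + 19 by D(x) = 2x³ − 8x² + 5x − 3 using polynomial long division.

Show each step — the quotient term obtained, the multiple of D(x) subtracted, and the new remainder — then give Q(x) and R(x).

Q(x) = −x⁵ + 4x³ − x² − 7; R(x) = 7x² − 3x − 2

Step 1: lead(−2x⁸ + 8x⁷ + 3x⁶ − 31x⁵ + 28x⁴ − 31x³ + 66x² − 38x + 19) ÷ lead(D) = −2x⁸ ÷ 2x³ = −x⁵. Subtract (−x⁵)·D = −2x⁸ + 8x⁷ − 5x⁶ + 3x⁵. Remainder: 8x⁶ − 34x⁵ + 28x⁴ − 31x³ + 66x² − 38x + 19.
Step 2: lead(8x⁶ − 34x⁵ + 28x⁴ − 31x³ + 66x² − 38x + 19) ÷ lead(D) = 8x⁶ ÷ 2x³ = 4x³. Subtract (4x³)·D = 8x⁶ − 32x⁵ + 20x⁴ − 12x³. Remainder: −2x⁵ + 8x⁴ − 19x³ + 66x² − 38x + 19.
Step 3: lead(−2x⁵ + 8x⁴ − 19x³ + 66x² − 38x + 19) ÷ lead(D) = −2x⁵ ÷ 2x³ = −x². Subtract (−x²)·D = −2x⁵ + 8x⁴ − 5x³ + 3x². Remainder: −14x³ + 63x² − 38x + 19.
Step 4: lead(−14x³ + 63x² − 38x + 19) ÷ lead(D) = −14x³ ÷ 2x³ = −7. Subtract (−7)·D = −14x³ + 56x² − 35x + 21. Remainder: 7x² − 3x − 2.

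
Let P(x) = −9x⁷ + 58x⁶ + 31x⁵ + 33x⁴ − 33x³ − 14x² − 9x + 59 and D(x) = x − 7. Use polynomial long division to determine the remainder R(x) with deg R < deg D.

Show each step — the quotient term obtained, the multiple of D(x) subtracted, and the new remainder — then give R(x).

Step 1: lead(−9x⁷ + 58x⁶ + 31x⁵ + 33x⁴ − 33x³ − 14x² − 9x + 59) ÷ lead(D) = −9x⁷ ÷ x = −9x⁶. Subtract (−9x⁶)·D = −9x⁷ + 63x⁶. Remainder: −5x⁶ + 31x⁵ + 33x⁴ − 33x³ − 14x² − 9x + 59.
Step 2: lead(−5x⁶ + 31x⁵ + 33x⁴ − 33x³ − 14x² − 9x + 59) ÷ lead(D) = −5x⁶ ÷ x = −5x⁵. Subtract (−5x⁵)·D = −5x⁶ + 35x⁵. Remainder: −4x⁵ + 33x⁴ − 33x³ − 14x² − 9x + 59.
Step 3: lead(−4x⁵ + 33x⁴ − 33x³ − 14x² − 9x + 59) ÷ lead(D) = −4x⁵ ÷ x = −4x⁴. Subtract (−4x⁴)·D = −4x⁵ + 28x⁴. Remainder: 5x⁴ − 33x³ − 14x² − 9x + 59.
Step 4: lead(5x⁴ − 33x³ − 14x² − 9x + 59) ÷ lead(D) = 5x⁴ ÷ x = 5x³. Subtract (5x³)·D = 5x⁴ − 35x³. Remainder: 2x³ − 14x² − 9x + 59.
Step 5: lead(2x³ − 14x² − 9x + 59) ÷ lead(D) = 2x³ ÷ x = 2x². Subtract (2x²)·D = 2x³ − 14x². Remainder: −9x + 59.
Step 6: lead(−9x + 59) ÷ lead(D) = −9x ÷ x = −9. Subtract (−9)·D = −9x + 63. Remainder: −4.

R(x) = −4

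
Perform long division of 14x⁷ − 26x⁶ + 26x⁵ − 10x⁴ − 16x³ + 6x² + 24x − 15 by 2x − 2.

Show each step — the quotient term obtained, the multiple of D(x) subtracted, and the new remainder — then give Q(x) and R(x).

Q(x) = 7x⁶ − 6x⁵ + 7x⁴ + 2x³ − 6x² − 3x + 9; R(x) = 3

Step 1: lead(14x⁷ − 26x⁶ + 26x⁵ − 10x⁴ − 16x³ + 6x² + 24x − 15) ÷ lead(D) = 14x⁷ ÷ 2x = 7x⁶. Subtract (7x⁶)·D = 14x⁷ − 14x⁶. Remainder: −12x⁶ + 26x⁵ − 10x⁴ − 16x³ + 6x² + 24x − 15.
Step 2: lead(−12x⁶ + 26x⁵ − 10x⁴ − 16x³ + 6x² + 24x − 15) ÷ lead(D) = −12x⁶ ÷ 2x = −6x⁵. Subtract (−6x⁵)·D = −12x⁶ + 12x⁵. Remainder: 14x⁵ − 10x⁴ − 16x³ + 6x² + 24x − 15.
Step 3: lead(14x⁵ − 10x⁴ − 16x³ + 6x² + 24x − 15) ÷ lead(D) = 14x⁵ ÷ 2x = 7x⁴. Subtract (7x⁴)·D = 14x⁵ − 14x⁴. Remainder: 4x⁴ − 16x³ + 6x² + 24x − 15.
Step 4: lead(4x⁴ − 16x³ + 6x² + 24x − 15) ÷ lead(D) = 4x⁴ ÷ 2x = 2x³. Subtract (2x³)·D = 4x⁴ − 4x³. Remainder: −12x³ + 6x² + 24x − 15.
Step 5: lead(−12x³ + 6x² + 24x − 15) ÷ lead(D) = −12x³ ÷ 2x = −6x². Subtract (−6x²)·D = −12x³ + 12x². Remainder: −6x² + 24x − 15.
Step 6: lead(−6x² + 24x − 15) ÷ lead(D) = −6x² ÷ 2x = −3x. Subtract (−3x)·D = −6x² + 6x. Remainder: 18x − 15.
Step 7: lead(18x − 15) ÷ lead(D) = 18x ÷ 2x = 9. Subtract (9)·D = 18x − 18. Remainder: 3.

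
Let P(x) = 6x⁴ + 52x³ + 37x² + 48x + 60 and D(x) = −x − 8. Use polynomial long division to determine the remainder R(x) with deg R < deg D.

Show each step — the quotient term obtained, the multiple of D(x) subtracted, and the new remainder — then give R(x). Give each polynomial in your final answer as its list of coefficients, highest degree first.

R = [-4]

Step 1: lead(6x⁴ + 52x³ + 37x² + 48x + 60) ÷ lead(D) = 6x⁴ ÷ −x = −6x³. Subtract (−6x³)·D = 6x⁴ + 48x³. Remainder: 4x³ + 37x² + 48x + 60.
Step 2: lead(4x³ + 37x² + 48x + 60) ÷ lead(D) = 4x³ ÷ −x = −4x². Subtract (−4x²)·D = 4x³ + 32x². Remainder: 5x² + 48x + 60.
Step 3: lead(5x² + 48x + 60) ÷ lead(D) = 5x² ÷ −x = −5x. Subtract (−5x)·D = 5x² + 40x. Remainder: 8x + 60.
Step 4: lead(8x + 60) ÷ lead(D) = 8x ÷ −x = −8. Subtract (−8)·D = 8x + 64. Remainder: −4.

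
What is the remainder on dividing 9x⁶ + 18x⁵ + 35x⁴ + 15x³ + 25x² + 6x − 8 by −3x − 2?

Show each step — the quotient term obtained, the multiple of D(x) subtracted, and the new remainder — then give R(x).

Step 1: lead(9x⁶ + 18x⁵ + 35x⁴ + 15x³ + 25x² + 6x − 8) ÷ lead(D) = 9x⁶ ÷ −3x = −3x⁵. Subtract (−3x⁵)·D = 9x⁶ + 6x⁵. Remainder: 12x⁵ + 35x⁴ + 15x³ + 25x² + 6x − 8.
Step 2: lead(12x⁵ + 35x⁴ + 15x³ + 25x² + 6x − 8) ÷ lead(D) = 12x⁵ ÷ −3x = −4x⁴. Subtract (−4x⁴)·D = 12x⁵ + 8x⁴. Remainder: 27x⁴ + 15x³ + 25x² + 6x − 8.
Step 3: lead(27x⁴ + 15x³ + 25x² + 6x − 8) ÷ lead(D) = 27x⁴ ÷ −3x = −9x³. Subtract (−9x³)·D = 27x⁴ + 18x³. Remainder: −3x³ + 25x² + 6x − 8.
Step 4: lead(−3x³ + 25x² + 6x − 8) ÷ lead(D) = −3x³ ÷ −3x = x². Subtract (x²)·D = −3x³ − 2x². Remainder: 27x² + 6x − 8.
Step 5: lead(27x² + 6x − 8) ÷ lead(D) = 27x² ÷ −3x = −9x. Subtract (−9x)·D = 27x² + 18x. Remainder: −12x − 8.
Step 6: lead(−12x − 8) ÷ lead(D) = −12x ÷ −3x = 4. Subtract (4)·D = −12x − 8. Remainder: 0.

R(x) = 0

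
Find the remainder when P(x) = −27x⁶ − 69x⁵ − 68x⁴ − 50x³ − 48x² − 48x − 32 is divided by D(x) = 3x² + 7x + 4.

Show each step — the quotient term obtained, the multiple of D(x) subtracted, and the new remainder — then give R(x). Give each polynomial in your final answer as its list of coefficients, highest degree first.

R = [8, 0]

Step 1: lead(−27x⁶ − 69x⁵ − 68x⁴ − 50x³ − 48x² − 48x − 32) ÷ lead(D) = −27x⁶ ÷ 3x² = −9x⁴. Subtract (−9x⁴)·D = −27x⁶ − 63x⁵ − 36x⁴. Remainder: −6x⁵ − 32x⁴ − 50x³ − 48x² − 48x − 32.
Step 2: lead(−6x⁵ − 32x⁴ − 50x³ − 48x² − 48x − 32) ÷ lead(D) = −6x⁵ ÷ 3x² = −2x³. Subtract (−2x³)·D = −6x⁵ − 14x⁴ − 8x³. Remainder: −18x⁴ − 42x³ − 48x² − 48x − 32.
Step 3: lead(−18x⁴ − 42x³ − 48x² − 48x − 32) ÷ lead(D) = −18x⁴ ÷ 3x² = −6x². Subtract (−6x²)·D = −18x⁴ − 42x³ − 24x². Remainder: −24x² − 48x − 32.
Step 4: lead(−24x² − 48x − 32) ÷ lead(D) = −24x² ÷ 3x² = −8. Subtract (−8)·D = −24x² − 56x − 32. Remainder: 8x.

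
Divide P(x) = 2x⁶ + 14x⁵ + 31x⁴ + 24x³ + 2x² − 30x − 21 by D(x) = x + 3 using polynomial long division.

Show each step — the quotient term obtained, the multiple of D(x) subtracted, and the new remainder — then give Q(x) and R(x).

Q(x) = 2x⁵ + 8x⁴ + 7x³ + 3x² − 7x − 9; R(x) = 6

Step 1: lead(2x⁶ + 14x⁵ + 31x⁴ + 24x³ + 2x² − 30x − 21) ÷ lead(D) = 2x⁶ ÷ x = 2x⁵. Subtract (2x⁵)·D = 2x⁶ + 6x⁵. Remainder: 8x⁵ + 31x⁴ + 24x³ + 2x² − 30x − 21.
Step 2: lead(8x⁵ + 31x⁴ + 24x³ + 2x² − 30x − 21) ÷ lead(D) = 8x⁵ ÷ x = 8x⁴. Subtract (8x⁴)·D = 8x⁵ + 24x⁴. Remainder: 7x⁴ + 24x³ + 2x² − 30x − 21.
Step 3: lead(7x⁴ + 24x³ + 2x² − 30x − 21) ÷ lead(D) = 7x⁴ ÷ x = 7x³. Subtract (7x³)·D = 7x⁴ + 21x³. Remainder: 3x³ + 2x² − 30x − 21.
Step 4: lead(3x³ + 2x² − 30x − 21) ÷ lead(D) = 3x³ ÷ x = 3x². Subtract (3x²)·D = 3x³ + 9x². Remainder: −7x² − 30x − 21.
Step 5: lead(−7x² − 30x − 21) ÷ lead(D) = −7x² ÷ x = −7x. Subtract (−7x)·D = −7x² − 21x. Remainder: −9x − 21.
Step 6: lead(−9x − 21) ÷ lead(D) = −9x ÷ x = −9. Subtract (−9)·D = −9x − 27. Remainder: 6.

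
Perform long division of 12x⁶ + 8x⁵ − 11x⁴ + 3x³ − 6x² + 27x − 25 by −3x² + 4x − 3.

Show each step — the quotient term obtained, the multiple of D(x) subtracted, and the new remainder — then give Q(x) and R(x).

Q(x) = −4x⁴ − 8x³ − 3x² + 3x + 9; R(x) = 2

Step 1: lead(12x⁶ + 8x⁵ − 11x⁴ + 3x³ − 6x² + 27x − 25) ÷ lead(D) = 12x⁶ ÷ −3x² = −4x⁴. Subtract (−4x⁴)·D = 12x⁶ − 16x⁵ + 12x⁴. Remainder: 24x⁵ − 23x⁴ + 3x³ − 6x² + 27x − 25.
Step 2: lead(24x⁵ − 23x⁴ + 3x³ − 6x² + 27x − 25) ÷ lead(D) = 24x⁵ ÷ −3x² = −8x³. Subtract (−8x³)·D = 24x⁵ − 32x⁴ + 24x³. Remainder: 9x⁴ − 21x³ − 6x² + 27x − 25.
Step 3: lead(9x⁴ − 21x³ − 6x² + 27x − 25) ÷ lead(D) = 9x⁴ ÷ −3x² = −3x². Subtract (−3x²)·D = 9x⁴ − 12x³ + 9x². Remainder: −9x³ − 15x² + 27x − 25.
Step 4: lead(−9x³ − 15x² + 27x − 25) ÷ lead(D) = −9x³ ÷ −3x² = 3x. Subtract (3x)·D = −9x³ + 12x² − 9x. Remainder: −27x² + 36x − 25.
Step 5: lead(−27x² + 36x − 25) ÷ lead(D) = −27x² ÷ −3x² = 9. Subtract (9)·D = −27x² + 36x − 27. Remainder: 2.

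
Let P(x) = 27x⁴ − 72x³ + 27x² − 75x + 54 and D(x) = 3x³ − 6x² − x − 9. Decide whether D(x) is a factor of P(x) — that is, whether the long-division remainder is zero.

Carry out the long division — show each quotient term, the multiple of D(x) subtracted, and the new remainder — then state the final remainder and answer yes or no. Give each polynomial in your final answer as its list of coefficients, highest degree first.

R = [0], so D(x) is a factor of P(x). yes

Step 1: lead(27x⁴ − 72x³ + 27x² − 75x + 54) ÷ lead(D) = 27x⁴ ÷ 3x³ = 9x. Subtract (9x)·D = 27x⁴ − 54x³ − 9x² − 81x. Remainder: −18x³ + 36x² + 6x + 54.
Step 2: lead(−18x³ + 36x² + 6x + 54) ÷ lead(D) = −18x³ ÷ 3x³ = −6. Subtract (−6)·D = −18x³ + 36x² + 6x + 54. Remainder: 0.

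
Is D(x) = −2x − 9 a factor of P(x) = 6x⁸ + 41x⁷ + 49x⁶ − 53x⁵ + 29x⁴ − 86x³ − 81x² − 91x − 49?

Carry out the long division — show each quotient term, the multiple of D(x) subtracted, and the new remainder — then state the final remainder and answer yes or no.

R(x) = −4, so D(x) is not a factor of P(x). no

Step 1: lead(6x⁸ + 41x⁷ + 49x⁶ − 53x⁵ + 29x⁴ − 86x³ − 81x² − 91x − 49) ÷ lead(D) = 6x⁸ ÷ −2x = −3x⁷. Subtract (−3x⁷)·D = 6x⁸ + 27x⁷. Remainder: 14x⁷ + 49x⁶ − 53x⁵ + 29x⁴ − 86x³ − 81x² − 91x − 49.
Step 2: lead(14x⁷ + 49x⁶ − 53x⁵ + 29x⁴ − 86x³ − 81x² − 91x − 49) ÷ lead(D) = 14x⁷ ÷ −2x = −7x⁶. Subtract (−7x⁶)·D = 14x⁷ + 63x⁶. Remainder: −14x⁶ − 53x⁵ + 29x⁴ − 86x³ − 81x² − 91x − 49.
Step 3: lead(−14x⁶ − 53x⁵ + 29x⁴ − 86x³ − 81x² − 91x − 49) ÷ lead(D) = −14x⁶ ÷ −2x = 7x⁵. Subtract (7x⁵)·D = −14x⁶ − 63x⁵. Remainder: 10x⁵ + 29x⁴ − 86x³ − 81x² − 91x − 49.
Step 4: lead(10x⁵ + 29x⁴ − 86x³ − 81x² − 91x − 49) ÷ lead(D) = 10x⁵ ÷ −2x = −5x⁴. Subtract (−5x⁴)·D = 10x⁵ + 45x⁴. Remainder: −16x⁴ − 86x³ − 81x² − 91x − 49.
Step 5: lead(−16x⁴ − 86x³ − 81x² − 91x − 49) ÷ lead(D) = −16x⁴ ÷ −2x = 8x³. Subtract (8x³)·D = −16x⁴ − 72x³. Remainder: −14x³ − 81x² − 91x − 49.
Step 6: lead(−14x³ − 81x² − 91x − 49) ÷ lead(D) = −14x³ ÷ −2x = 7x². Subtract (7x²)·D = −14x³ − 63x². Remainder: −18x² − 91x − 49.
Step 7: lead(−18x² − 91x − 49) ÷ lead(D) = −18x² ÷ −2x = 9x. Subtract (9x)·D = −18x² − 81x. Remainder: −10x − 49.
Step 8: lead(−10x − 49) ÷ lead(D) = −10x ÷ −2x = 5. Subtract (5)·D = −10x − 45. Remainder: −4.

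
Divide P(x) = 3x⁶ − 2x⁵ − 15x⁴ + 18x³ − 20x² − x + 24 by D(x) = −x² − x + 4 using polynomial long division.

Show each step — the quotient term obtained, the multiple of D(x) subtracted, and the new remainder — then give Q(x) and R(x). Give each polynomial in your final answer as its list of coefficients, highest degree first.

Step 1: lead(3x⁶ − 2x⁵ − 15x⁴ + 18x³ − 20x² − x + 24) ÷ lead(D) = 3x⁶ ÷ −x² = −3x⁴. Subtract (−3x⁴)·D = 3x⁶ + 3x⁵ − 12x⁴. Remainder: −5x⁵ − 3x⁴ + 18x³ − 20x² − x + 24.
Step 2: lead(−5x⁵ − 3x⁴ + 18x³ − 20x² − x + 24) ÷ lead(D) = −5x⁵ ÷ −x² = 5x³. Subtract (5x³)·D = −5x⁵ − 5x⁴ + 20x³. Remainder: 2x⁴ − 2x³ − 20x² − x + 24.
Step 3: lead(2x⁴ − 2x³ − 20x² − x + 24) ÷ lead(D) = 2x⁴ ÷ −x² = −2x². Subtract (−2x²)·D = 2x⁴ + 2x³ − 8x². Remainder: −4x³ − 12x² − x + 24.
Step 4: lead(−4x³ − 12x² − x + 24) ÷ lead(D) = −4x³ ÷ −x² = 4x. Subtract (4x)·D = −4x³ − 4x² + 16x. Remainder: −8x² − 17x + 24.
Step 5: lead(−8x² − 17x + 24) ÷ lead(D) = −8x² ÷ −x² = 8. Subtract (8)·D = −8x² − 8x + 32. Remainder: −9x − 8.

Q = [-3, 5, -2, 4, 8]; R = [-9, -8]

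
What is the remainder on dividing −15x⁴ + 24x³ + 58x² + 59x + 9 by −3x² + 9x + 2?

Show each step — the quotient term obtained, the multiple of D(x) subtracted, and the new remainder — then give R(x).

Step 1: lead(−15x⁴ + 24x³ + 58x² + 59x + 9) ÷ lead(D) = −15x⁴ ÷ −3x² = 5x². Subtract (5x²)·D = −15x⁴ + 45x³ + 10x². Remainder: −21x³ + 48x² + 59x + 9.
Step 2: lead(−21x³ + 48x² + 59x + 9) ÷ lead(D) = −21x³ ÷ −3x² = 7x. Subtract (7x)·D = −21x³ + 63x² + 14x. Remainder: −15x² + 45x + 9.
Step 3: lead(−15x² + 45x + 9) ÷ lead(D) = −15x² ÷ −3x² = 5. Subtract (5)·D = −15x² + 45x + 10. Remainder: −1.

R(x) = −1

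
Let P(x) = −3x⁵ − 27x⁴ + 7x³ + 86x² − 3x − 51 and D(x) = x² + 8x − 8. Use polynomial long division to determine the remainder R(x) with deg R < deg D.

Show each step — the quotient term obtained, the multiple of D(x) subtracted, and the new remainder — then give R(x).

Step 1: lead(−3x⁵ − 27x⁴ + 7x³ + 86x² − 3x − 51) ÷ lead(D) = −3x⁵ ÷ x² = −3x³. Subtract (−3x³)·D = −3x⁵ − 24x⁴ + 24x³. Remainder: −3x⁴ − 17x³ + 86x² − 3x − 51.
Step 2: lead(−3x⁴ − 17x³ + 86x² − 3x − 51) ÷ lead(D) = −3x⁴ ÷ x² = −3x². Subtract (−3x²)·D = −3x⁴ − 24x³ + 24x². Remainder: 7x³ + 62x² − 3x − 51.
Step 3: lead(7x³ + 62x² − 3x − 51) ÷ lead(D) = 7x³ ÷ x² = 7x. Subtract (7x)·D = 7x³ + 56x² − 56x. Remainder: 6x² + 53x − 51.
Step 4: lead(6x² + 53x − 51) ÷ lead(D) = 6x² ÷ x² = 6. Subtract (6)·D = 6x² + 48x − 48. Remainder: 5x − 3.

R(x) = 5x − 3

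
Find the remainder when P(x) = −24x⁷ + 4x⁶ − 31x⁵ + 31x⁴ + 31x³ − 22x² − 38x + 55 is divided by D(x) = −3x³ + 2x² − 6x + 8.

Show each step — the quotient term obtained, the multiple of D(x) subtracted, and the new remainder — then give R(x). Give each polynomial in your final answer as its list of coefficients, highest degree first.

R = [-6, -4, -1]

Step 1: lead(−24x⁷ + 4x⁶ − 31x⁵ + 31x⁴ + 31x³ − 22x² − 38x + 55) ÷ lead(D) = −24x⁷ ÷ −3x³ = 8x⁴. Subtract (8x⁴)·D = −24x⁷ + 16x⁶ − 48x⁵ + 64x⁴. Remainder: −12x⁶ + 17x⁵ − 33x⁴ + 31x³ − 22x² − 38x + 55.
Step 2: lead(−12x⁶ + 17x⁵ − 33x⁴ + 31x³ − 22x² − 38x + 55) ÷ lead(D) = −12x⁶ ÷ −3x³ = 4x³. Subtract (4x³)·D = −12x⁶ + 8x⁵ − 24x⁴ + 32x³. Remainder: 9x⁵ − 9x⁴ − x³ − 22x² − 38x + 55.
Step 3: lead(9x⁵ − 9x⁴ − x³ − 22x² − 38x + 55) ÷ lead(D) = 9x⁵ ÷ −3x³ = −3x². Subtract (−3x²)·D = 9x⁵ − 6x⁴ + 18x³ − 24x². Remainder: −3x⁴ − 19x³ + 2x² − 38x + 55.
Step 4: lead(−3x⁴ − 19x³ + 2x² − 38x + 55) ÷ lead(D) = −3x⁴ ÷ −3x³ = x. Subtract (x)·D = −3x⁴ + 2x³ − 6x² + 8x. Remainder: −21x³ + 8x² − 46x + 55.
Step 5: lead(−21x³ + 8x² − 46x + 55) ÷ lead(D) = −21x³ ÷ −3x³ = 7. Subtract (7)·D = −21x³ + 14x² − 42x + 56. Remainder: −6x² − 4x − 1.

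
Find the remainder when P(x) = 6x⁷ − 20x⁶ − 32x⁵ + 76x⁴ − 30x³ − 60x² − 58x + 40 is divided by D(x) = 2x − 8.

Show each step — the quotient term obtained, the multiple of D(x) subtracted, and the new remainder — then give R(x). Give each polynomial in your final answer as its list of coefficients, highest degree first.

R = [0]

Step 1: lead(6x⁷ − 20x⁶ − 32x⁵ + 76x⁴ − 30x³ − 60x² − 58x + 40) ÷ lead(D) = 6x⁷ ÷ 2x = 3x⁶. Subtract (3x⁶)·D = 6x⁷ − 24x⁶. Remainder: 4x⁶ − 32x⁵ + 76x⁴ − 30x³ − 60x² − 58x + 40.
Step 2: lead(4x⁶ − 32x⁵ + 76x⁴ − 30x³ − 60x² − 58x + 40) ÷ lead(D) = 4x⁶ ÷ 2x = 2x⁵. Subtract (2x⁵)·D = 4x⁶ − 16x⁵. Remainder: −16x⁵ + 76x⁴ − 30x³ − 60x² − 58x + 40.
Step 3: lead(−16x⁵ + 76x⁴ − 30x³ − 60x² − 58x + 40) ÷ lead(D) = −16x⁵ ÷ 2x = −8x⁴. Subtract (−8x⁴)·D = −16x⁵ + 64x⁴. Remainder: 12x⁴ − 30x³ − 60x² − 58x + 40.
Step 4: lead(12x⁴ − 30x³ − 60x² − 58x + 40) ÷ lead(D) = 12x⁴ ÷ 2x = 6x³. Subtract (6x³)·D = 12x⁴ − 48x³. Remainder: 18x³ − 60x² − 58x + 40.
Step 5: lead(18x³ − 60x² − 58x + 40) ÷ lead(D) = 18x³ ÷ 2x = 9x². Subtract (9x²)·D = 18x³ − 72x². Remainder: 12x² − 58x + 40.
Step 6: lead(12x² − 58x + 40) ÷ lead(D) = 12x² ÷ 2x = 6x. Subtract (6x)·D = 12x² − 48x. Remainder: −10x + 40.
Step 7: lead(−10x + 40) ÷ lead(D) = −10x ÷ 2x = −5. Subtract (−5)·D = −10x + 40. Remainder: 0.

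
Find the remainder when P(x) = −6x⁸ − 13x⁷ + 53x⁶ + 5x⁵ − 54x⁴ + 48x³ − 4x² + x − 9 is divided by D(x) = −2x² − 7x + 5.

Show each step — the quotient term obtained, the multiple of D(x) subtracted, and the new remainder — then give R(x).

Step 1: lead(−6x⁸ − 13x⁷ + 53x⁶ + 5x⁵ − 54x⁴ + 48x³ − 4x² + x − 9) ÷ lead(D) = −6x⁸ ÷ −2x² = 3x⁶. Subtract (3x⁶)·D = −6x⁸ − 21x⁷ + 15x⁶. Remainder: 8x⁷ + 38x⁶ + 5x⁵ − 54x⁴ + 48x³ − 4x² + x − 9.
Step 2: lead(8x⁷ + 38x⁶ + 5x⁵ − 54x⁴ + 48x³ − 4x² + x − 9) ÷ lead(D) = 8x⁷ ÷ −2x² = −4x⁵. Subtract (−4x⁵)·D = 8x⁷ + 28x⁶ − 20x⁵. Remainder: 10x⁶ + 25x⁵ − 54x⁴ + 48x³ − 4x² + x − 9.
Step 3: lead(10x⁶ + 25x⁵ − 54x⁴ + 48x³ − 4x² + x − 9) ÷ lead(D) = 10x⁶ ÷ −2x² = −5x⁴. Subtract (−5x⁴)·D = 10x⁶ + 35x⁵ − 25x⁴. Remainder: −10x⁵ − 29x⁴ + 48x³ − 4x² + x − 9.
Step 4: lead(−10x⁵ − 29x⁴ + 48x³ − 4x² + x − 9) ÷ lead(D) = −10x⁵ ÷ −2x² = 5x³. Subtract (5x³)·D = −10x⁵ − 35x⁴ + 25x³. Remainder: 6x⁴ + 23x³ − 4x² + x − 9.
Step 5: lead(6x⁴ + 23x³ − 4x² + x − 9) ÷ lead(D) = 6x⁴ ÷ −2x² = −3x². Subtract (−3x²)·D = 6x⁴ + 21x³ − 15x². Remainder: 2x³ + 11x² + x − 9.
Step 6: lead(2x³ + 11x² + x − 9) ÷ lead(D) = 2x³ ÷ −2x² = −x. Subtract (−x)·D = 2x³ + 7x² − 5x. Remainder: 4x² + 6x − 9.
Step 7: lead(4x² + 6x − 9) ÷ lead(D) = 4x² ÷ −2x² = −2. Subtract (−2)·D = 4x² + 14x − 10. Remainder: −8x + 1.

R(x) = −8x + 1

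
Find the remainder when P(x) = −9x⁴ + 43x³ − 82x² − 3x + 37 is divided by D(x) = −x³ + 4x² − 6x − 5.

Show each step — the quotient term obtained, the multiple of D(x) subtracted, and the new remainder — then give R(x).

R(x) = 2

Step 1: lead(−9x⁴ + 43x³ − 82x² − 3x + 37) ÷ lead(D) = −9x⁴ ÷ −x³ = 9x. Subtract (9x)·D = −9x⁴ + 36x³ − 54x² − 45x. Remainder: 7x³ − 28x² + 42x + 37.
Step 2: lead(7x³ − 28x² + 42x + 37) ÷ lead(D) = 7x³ ÷ −x³ = −7. Subtract (−7)·D = 7x³ − 28x² + 42x + 35. Remainder: 2.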